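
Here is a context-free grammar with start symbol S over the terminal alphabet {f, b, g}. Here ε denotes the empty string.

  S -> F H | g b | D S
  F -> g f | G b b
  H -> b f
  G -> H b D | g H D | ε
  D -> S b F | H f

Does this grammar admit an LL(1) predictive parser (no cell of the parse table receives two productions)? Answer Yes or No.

FIRST(S) = {b, g}
FIRST(F) = {b, g}
FIRST(H) = {b}
FIRST(G) = {ε, b, g}
FIRST(D) = {b, g}
FOLLOW(S) = {$, b}
FOLLOW(F) = {b, g}
FOLLOW(H) = {$, b, f, g}
FOLLOW(G) = {b}
FOLLOW(D) = {b, g}
Cell M[D, b] receives both D -> S b F and D -> H f — the grammar is not LL(1).

No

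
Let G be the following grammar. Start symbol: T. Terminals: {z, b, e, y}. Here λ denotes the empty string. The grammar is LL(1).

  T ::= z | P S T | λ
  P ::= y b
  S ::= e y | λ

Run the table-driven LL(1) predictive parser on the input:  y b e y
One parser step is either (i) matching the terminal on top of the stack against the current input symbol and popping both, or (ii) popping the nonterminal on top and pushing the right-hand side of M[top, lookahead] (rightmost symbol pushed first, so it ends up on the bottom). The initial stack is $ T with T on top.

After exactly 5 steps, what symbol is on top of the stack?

e

step 1: stack=$ T  input=y b e y $  — expand T ::= P S T
step 2: stack=$ T S P  input=y b e y $  — expand P ::= y b
step 3: stack=$ T S b y  input=y b e y $  — match y
step 4: stack=$ T S b  input=b e y $  — match b
step 5: stack=$ T S  input=e y $  — expand S ::= e y
Stack after step 5: $ T y e (top = e).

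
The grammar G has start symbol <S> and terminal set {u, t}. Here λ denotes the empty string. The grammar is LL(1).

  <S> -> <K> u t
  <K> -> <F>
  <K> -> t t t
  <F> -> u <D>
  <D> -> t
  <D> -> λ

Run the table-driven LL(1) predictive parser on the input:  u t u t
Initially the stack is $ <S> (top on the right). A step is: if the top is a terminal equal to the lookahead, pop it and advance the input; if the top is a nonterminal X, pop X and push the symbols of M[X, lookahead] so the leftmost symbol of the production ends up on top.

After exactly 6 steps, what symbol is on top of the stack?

step 1: stack=$ <S>  input=u t u t $  — expand <S> -> <K> u t
step 2: stack=$ t u <K>  input=u t u t $  — expand <K> -> <F>
step 3: stack=$ t u <F>  input=u t u t $  — expand <F> -> u <D>
step 4: stack=$ t u <D> u  input=u t u t $  — match u
step 5: stack=$ t u <D>  input=t u t $  — expand <D> -> t
step 6: stack=$ t u t  input=t u t $  — match t
Stack after step 6: $ t u (top = u).

u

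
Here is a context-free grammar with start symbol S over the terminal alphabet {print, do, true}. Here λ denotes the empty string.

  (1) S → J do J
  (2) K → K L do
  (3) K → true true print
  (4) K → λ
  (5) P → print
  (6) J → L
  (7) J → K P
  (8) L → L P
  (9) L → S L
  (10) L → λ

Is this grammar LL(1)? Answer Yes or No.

FIRST(S) = {do, print, true}
FIRST(K) = {λ, do, print, true}
FIRST(P) = {print}
FIRST(J) = {λ, do, print, true}
FIRST(L) = {λ, do, print, true}
FOLLOW(S) = {$, do, print, true}
FOLLOW(K) = {do, print, true}
FOLLOW(P) = {$, do, print, true}
FOLLOW(J) = {$, do, print, true}
FOLLOW(L) = {$, do, print, true}
Cell M[J, do] receives both J → L and J → K P — the grammar is not LL(1).

No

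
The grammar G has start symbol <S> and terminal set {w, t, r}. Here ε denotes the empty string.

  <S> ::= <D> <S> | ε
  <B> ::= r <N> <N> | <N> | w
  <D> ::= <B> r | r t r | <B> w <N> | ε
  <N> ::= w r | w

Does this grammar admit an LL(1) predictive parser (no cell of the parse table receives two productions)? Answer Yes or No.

No

FIRST(<S>) = {ε, r, w}
FIRST(<B>) = {r, w}
FIRST(<D>) = {ε, r, w}
FIRST(<N>) = {w}
FOLLOW(<S>) = {$}
FOLLOW(<B>) = {r, w}
FOLLOW(<D>) = {$, r, w}
FOLLOW(<N>) = {$, r, w}
Cell M[<B>, w] receives both <B> ::= <N> and <B> ::= w — the grammar is not LL(1).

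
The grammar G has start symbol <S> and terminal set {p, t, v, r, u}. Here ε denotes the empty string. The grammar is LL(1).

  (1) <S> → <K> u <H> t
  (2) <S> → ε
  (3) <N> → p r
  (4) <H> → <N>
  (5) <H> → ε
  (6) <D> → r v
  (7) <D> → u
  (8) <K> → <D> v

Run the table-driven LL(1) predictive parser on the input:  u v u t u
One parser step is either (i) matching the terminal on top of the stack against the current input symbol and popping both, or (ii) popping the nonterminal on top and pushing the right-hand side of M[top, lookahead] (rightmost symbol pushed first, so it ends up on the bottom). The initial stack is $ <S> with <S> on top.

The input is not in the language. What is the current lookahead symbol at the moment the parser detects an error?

u

step 1: stack=$ <S>  input=u v u t u $  — expand <S> → <K> u <H> t
step 2: stack=$ t <H> u <K>  input=u v u t u $  — expand <K> → <D> v
step 3: stack=$ t <H> u v <D>  input=u v u t u $  — expand <D> → u
step 4: stack=$ t <H> u v u  input=u v u t u $  — match u
step 5: stack=$ t <H> u v  input=v u t u $  — match v
step 6: stack=$ t <H> u  input=u t u $  — match u
step 7: stack=$ t <H>  input=t u $  — expand <H> → ε
step 8: stack=$ t  input=t u $  — match t
step 9: stack=$  input=u $  — error: stack empty but input remains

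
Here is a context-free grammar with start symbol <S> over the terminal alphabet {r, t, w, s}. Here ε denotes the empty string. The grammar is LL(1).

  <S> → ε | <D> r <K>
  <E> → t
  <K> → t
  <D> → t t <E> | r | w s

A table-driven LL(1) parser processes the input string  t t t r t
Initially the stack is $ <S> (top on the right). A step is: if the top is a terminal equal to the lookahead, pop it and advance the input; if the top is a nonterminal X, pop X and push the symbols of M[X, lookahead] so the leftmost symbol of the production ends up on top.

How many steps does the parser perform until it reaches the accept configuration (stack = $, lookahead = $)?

9

step 1: stack=$ <S>  input=t t t r t $  — expand <S> → <D> r <K>
step 2: stack=$ <K> r <D>  input=t t t r t $  — expand <D> → t t <E>
step 3: stack=$ <K> r <E> t t  input=t t t r t $  — match t
step 4: stack=$ <K> r <E> t  input=t t r t $  — match t
step 5: stack=$ <K> r <E>  input=t r t $  — expand <E> → t
step 6: stack=$ <K> r t  input=t r t $  — match t
step 7: stack=$ <K> r  input=r t $  — match r
step 8: stack=$ <K>  input=t $  — expand <K> → t
step 9: stack=$ t  input=t $  — match t
Accept reached after 9 steps.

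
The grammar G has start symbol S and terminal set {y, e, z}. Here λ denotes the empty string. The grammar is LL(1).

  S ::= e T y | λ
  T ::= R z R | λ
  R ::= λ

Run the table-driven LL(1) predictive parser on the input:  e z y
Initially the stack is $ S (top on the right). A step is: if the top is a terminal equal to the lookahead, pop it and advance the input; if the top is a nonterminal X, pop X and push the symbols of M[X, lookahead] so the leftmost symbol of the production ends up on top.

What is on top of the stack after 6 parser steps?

step 1: stack=$ S  input=e z y $  — expand S ::= e T y
step 2: stack=$ y T e  input=e z y $  — match e
step 3: stack=$ y T  input=z y $  — expand T ::= R z R
step 4: stack=$ y R z R  input=z y $  — expand R ::= λ
step 5: stack=$ y R z  input=z y $  — match z
step 6: stack=$ y R  input=y $  — expand R ::= λ
Stack after step 6: $ y (top = y).

y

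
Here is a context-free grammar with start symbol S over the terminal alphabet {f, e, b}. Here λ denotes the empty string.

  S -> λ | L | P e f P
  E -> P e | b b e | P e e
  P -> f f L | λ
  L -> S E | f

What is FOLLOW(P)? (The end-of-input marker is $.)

{$, b, e, f}

FIRST(P): from P->f f L we get {f}; from P->λ we get {λ}. So FIRST(P) = {λ, f}.
FIRST(E): from E->P e we get {e, f}; from E->b b e we get {b}; from E->P e e we get {e, f}. So FIRST(E) = {b, e, f}.
FIRST(S): from S->λ we get {λ}; from S->L we get {b, e, f}; from S->P e f P we get {e, f}. So FIRST(S) = {λ, b, e, f}.
FIRST(L): from L->S E we get {b, e, f}; from L->f we get {f}. So FIRST(L) = {b, e, f}.
FOLLOW(S) includes $ since S is the start symbol.
FOLLOW(S): in L->S E, S is followed by E with FIRST {b, e, f}. Thus FOLLOW(S) = {$, b, e, f}.
FOLLOW(P): in S->P e f P (occurrence 1), P is followed by e f P with FIRST {e}; in S->P e f P (occurrence 2), the suffix after P is empty, so FOLLOW(P) ⊇ FOLLOW(S) = {$, b, e, f}; in E->P e, P is followed by e with FIRST {e}; in E->P e e, P is followed by e e with FIRST {e}. Thus FOLLOW(P) = {$, b, e, f}.
FOLLOW(L): in S->L, the suffix after L is empty, so FOLLOW(L) ⊇ FOLLOW(S) = {$, b, e, f}; in P->f f L, the suffix after L is empty, so FOLLOW(L) ⊇ FOLLOW(P) = {$, b, e, f}. Thus FOLLOW(L) = {$, b, e, f}.
FOLLOW(E): in L->S E, the suffix after E is empty, so FOLLOW(E) ⊇ FOLLOW(L) = {$, b, e, f}. Thus FOLLOW(E) = {$, b, e, f}.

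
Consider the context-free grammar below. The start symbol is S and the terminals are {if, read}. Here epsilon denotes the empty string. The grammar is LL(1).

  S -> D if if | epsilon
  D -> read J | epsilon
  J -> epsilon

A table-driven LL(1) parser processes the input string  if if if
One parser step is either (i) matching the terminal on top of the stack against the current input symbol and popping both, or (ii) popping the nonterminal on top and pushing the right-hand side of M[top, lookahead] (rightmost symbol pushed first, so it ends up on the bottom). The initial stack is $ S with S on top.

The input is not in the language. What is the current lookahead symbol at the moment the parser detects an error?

     Stack      Input       Action
  1  $ S        if if if $  expand S -> D if if
  2  $ if if D  if if if $  expand D -> epsilon
  3  $ if if    if if if $  match if
  4  $ if       if if $     match if
  5  $          if $        error: stack empty but input remains

if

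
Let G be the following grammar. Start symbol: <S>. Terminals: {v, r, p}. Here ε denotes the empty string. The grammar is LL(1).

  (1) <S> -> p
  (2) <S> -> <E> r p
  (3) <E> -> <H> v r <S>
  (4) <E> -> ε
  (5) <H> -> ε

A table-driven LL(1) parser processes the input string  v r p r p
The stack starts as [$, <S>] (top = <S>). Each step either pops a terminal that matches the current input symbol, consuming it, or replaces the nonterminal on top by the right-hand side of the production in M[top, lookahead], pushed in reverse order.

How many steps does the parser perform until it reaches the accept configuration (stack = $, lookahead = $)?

9

step 1: stack=$ <S>  input=v r p r p $  — expand <S> -> <E> r p
step 2: stack=$ p r <E>  input=v r p r p $  — expand <E> -> <H> v r <S>
step 3: stack=$ p r <S> r v <H>  input=v r p r p $  — expand <H> -> ε
step 4: stack=$ p r <S> r v  input=v r p r p $  — match v
step 5: stack=$ p r <S> r  input=r p r p $  — match r
step 6: stack=$ p r <S>  input=p r p $  — expand <S> -> p
step 7: stack=$ p r p  input=p r p $  — match p
step 8: stack=$ p r  input=r p $  — match r
step 9: stack=$ p  input=p $  — match p
Accept reached after 9 steps.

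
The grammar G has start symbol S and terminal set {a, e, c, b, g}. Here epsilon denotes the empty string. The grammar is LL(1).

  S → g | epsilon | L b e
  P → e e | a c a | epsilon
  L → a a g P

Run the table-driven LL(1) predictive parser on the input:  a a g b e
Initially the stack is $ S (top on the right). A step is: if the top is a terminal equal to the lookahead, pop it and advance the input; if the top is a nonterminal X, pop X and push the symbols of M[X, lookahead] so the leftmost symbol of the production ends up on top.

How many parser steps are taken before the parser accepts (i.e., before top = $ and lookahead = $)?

8

     Stack          Input        Action
  1  $ S            a a g b e $  expand S → L b e
  2  $ e b L        a a g b e $  expand L → a a g P
  3  $ e b P g a a  a a g b e $  match a
  4  $ e b P g a    a g b e $    match a
  5  $ e b P g      g b e $      match g
  6  $ e b P        b e $        expand P → epsilon
  7  $ e b          b e $        match b
  8  $ e            e $          match e
Accept reached after 8 steps.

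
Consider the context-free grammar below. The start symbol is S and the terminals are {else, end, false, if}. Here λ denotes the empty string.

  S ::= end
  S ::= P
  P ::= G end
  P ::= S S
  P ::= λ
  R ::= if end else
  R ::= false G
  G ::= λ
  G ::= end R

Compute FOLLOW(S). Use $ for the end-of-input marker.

FIRST(R) = {false, if}
FIRST(G) = {λ, end}
FIRST(S) = {λ, end}  (via P)
FIRST(P) = {λ, end}  (via G end, S S)
FOLLOW(S) includes $ since S is the start symbol.
FOLLOW(S): in P::=S S (occurrence 1), S is followed by S with FIRST {λ, end}; in P::=S S (occurrence 1), the suffix after S is nullable, so FOLLOW(S) ⊇ FOLLOW(P) = {$, end}; in P::=S S (occurrence 2), the suffix after S is empty, so FOLLOW(S) ⊇ FOLLOW(P) = {$, end}. Thus FOLLOW(S) = {$, end}.
FOLLOW(P): in S::=P, the suffix after P is empty, so FOLLOW(P) ⊇ FOLLOW(S) = {$, end}. Thus FOLLOW(P) = {$, end}.
FOLLOW(R): in G::=end R, the suffix after R is empty, so FOLLOW(R) ⊇ FOLLOW(G) = {end}. Thus FOLLOW(R) = {end}.
FOLLOW(G): in P::=G end, G is followed by end with FIRST {end}; in R::=false G, the suffix after G is empty, so FOLLOW(G) ⊇ FOLLOW(R) = {end}. Thus FOLLOW(G) = {end}.

{$, end}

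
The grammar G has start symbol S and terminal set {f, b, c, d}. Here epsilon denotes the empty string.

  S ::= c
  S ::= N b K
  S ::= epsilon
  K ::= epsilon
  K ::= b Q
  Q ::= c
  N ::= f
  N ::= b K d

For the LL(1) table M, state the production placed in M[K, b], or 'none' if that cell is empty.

K ::= b Q

FIRST(K) = {epsilon, b}
FIRST(Q) = {c}
FIRST(N) = {b, f}
FIRST(S) = {epsilon, b, c, f}  (via N b K)
FOLLOW(S) includes $ since S is the start symbol.
FOLLOW(S): S appears on no right-hand side. Thus FOLLOW(S) = {$}.
FOLLOW(K): in S::=N b K, the suffix after K is empty, so FOLLOW(K) ⊇ FOLLOW(S) = {$}; in N::=b K d, K is followed by d with FIRST {d}. Thus FOLLOW(K) = {$, d}.
For K ::= epsilon: FIRST(epsilon) = {epsilon}, so it goes in M[K, t] for t ∈ {}; since epsilon ∈ FIRST, also for every t ∈ FOLLOW(K) = {$, d}.
For K ::= b Q: FIRST(b Q) = {b}, so it goes in M[K, t] for t ∈ {b}.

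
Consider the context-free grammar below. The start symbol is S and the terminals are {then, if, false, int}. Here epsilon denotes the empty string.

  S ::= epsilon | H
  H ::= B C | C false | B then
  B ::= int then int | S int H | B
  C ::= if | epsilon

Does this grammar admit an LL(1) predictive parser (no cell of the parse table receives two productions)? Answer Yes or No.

FIRST(S) = {epsilon, false, if, int}
FIRST(H) = {false, if, int}
FIRST(B) = {false, if, int}
FIRST(C) = {epsilon, if}
FOLLOW(S) = {$, int}
FOLLOW(H) = {$, if, int, then}
FOLLOW(B) = {$, if, int, then}
FOLLOW(C) = {$, false, if, int, then}
Cell M[B, false] receives both B ::= S int H and B ::= B — the grammar is not LL(1).

No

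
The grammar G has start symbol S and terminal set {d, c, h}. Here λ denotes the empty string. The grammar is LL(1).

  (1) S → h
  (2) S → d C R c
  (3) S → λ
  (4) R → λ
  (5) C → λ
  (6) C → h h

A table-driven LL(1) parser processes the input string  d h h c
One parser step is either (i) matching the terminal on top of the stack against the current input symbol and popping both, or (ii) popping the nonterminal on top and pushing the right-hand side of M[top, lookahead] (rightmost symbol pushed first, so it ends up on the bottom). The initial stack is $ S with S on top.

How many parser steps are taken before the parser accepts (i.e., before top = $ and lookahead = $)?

7

step 1: stack=$ S  input=d h h c $  — expand S → d C R c
step 2: stack=$ c R C d  input=d h h c $  — match d
step 3: stack=$ c R C  input=h h c $  — expand C → h h
step 4: stack=$ c R h h  input=h h c $  — match h
step 5: stack=$ c R h  input=h c $  — match h
step 6: stack=$ c R  input=c $  — expand R → λ
step 7: stack=$ c  input=c $  — match c
Accept reached after 7 steps.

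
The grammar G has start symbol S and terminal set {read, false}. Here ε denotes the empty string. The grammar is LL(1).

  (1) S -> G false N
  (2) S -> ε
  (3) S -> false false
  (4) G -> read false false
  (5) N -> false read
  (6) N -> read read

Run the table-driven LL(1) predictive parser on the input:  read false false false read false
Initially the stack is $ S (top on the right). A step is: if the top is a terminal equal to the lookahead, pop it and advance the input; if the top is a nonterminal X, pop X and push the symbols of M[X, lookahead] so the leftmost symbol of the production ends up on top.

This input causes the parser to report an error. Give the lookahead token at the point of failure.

false

     Stack                       Input                                Action
  1  $ S                         read false false false read false $  expand S -> G false N
  2  $ N false G                 read false false false read false $  expand G -> read false false
  3  $ N false false false read  read false false false read false $  match read
  4  $ N false false false       false false false read false $       match false
  5  $ N false false             false false read false $             match false
  6  $ N false                   false read false $                   match false
  7  $ N                         read false $                         expand N -> read read
  8  $ read read                 read false $                         match read
  9  $ read                      false $                              error: top is terminal read but lookahead is false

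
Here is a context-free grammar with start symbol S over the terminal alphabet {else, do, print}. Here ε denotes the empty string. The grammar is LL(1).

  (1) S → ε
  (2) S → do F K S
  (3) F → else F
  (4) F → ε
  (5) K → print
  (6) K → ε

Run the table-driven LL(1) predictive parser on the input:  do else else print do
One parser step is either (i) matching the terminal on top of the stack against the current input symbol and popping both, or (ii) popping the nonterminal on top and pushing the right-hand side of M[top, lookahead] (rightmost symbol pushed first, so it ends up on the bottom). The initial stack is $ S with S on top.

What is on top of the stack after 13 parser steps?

step 1: stack=$ S  input=do else else print do $  — expand S → do F K S
step 2: stack=$ S K F do  input=do else else print do $  — match do
step 3: stack=$ S K F  input=else else print do $  — expand F → else F
step 4: stack=$ S K F else  input=else else print do $  — match else
step 5: stack=$ S K F  input=else print do $  — expand F → else F
step 6: stack=$ S K F else  input=else print do $  — match else
step 7: stack=$ S K F  input=print do $  — expand F → ε
step 8: stack=$ S K  input=print do $  — expand K → print
step 9: stack=$ S print  input=print do $  — match print
step 10: stack=$ S  input=do $  — expand S → do F K S
step 11: stack=$ S K F do  input=do $  — match do
step 12: stack=$ S K F  input=$  — expand F → ε
step 13: stack=$ S K  input=$  — expand K → ε
Stack after step 13: $ S (top = S).

S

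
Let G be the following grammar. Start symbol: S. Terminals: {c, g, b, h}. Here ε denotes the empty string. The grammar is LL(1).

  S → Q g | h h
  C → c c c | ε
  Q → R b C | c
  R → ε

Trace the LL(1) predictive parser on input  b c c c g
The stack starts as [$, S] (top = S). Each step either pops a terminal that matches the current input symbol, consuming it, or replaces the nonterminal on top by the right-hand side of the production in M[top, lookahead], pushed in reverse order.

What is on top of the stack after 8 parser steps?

     Stack      Input        Action
  1  $ S        b c c c g $  expand S → Q g
  2  $ g Q      b c c c g $  expand Q → R b C
  3  $ g C b R  b c c c g $  expand R → ε
  4  $ g C b    b c c c g $  match b
  5  $ g C      c c c g $    expand C → c c c
  6  $ g c c c  c c c g $    match c
  7  $ g c c    c c g $      match c
  8  $ g c      c g $        match c
Stack after step 8: $ g (top = g).

g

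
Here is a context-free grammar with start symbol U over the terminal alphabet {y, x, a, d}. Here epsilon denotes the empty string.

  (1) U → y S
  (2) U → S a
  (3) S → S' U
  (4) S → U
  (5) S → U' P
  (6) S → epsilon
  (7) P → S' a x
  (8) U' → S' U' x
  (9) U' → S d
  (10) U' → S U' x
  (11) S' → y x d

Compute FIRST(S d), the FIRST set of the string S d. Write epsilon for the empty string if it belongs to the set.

FIRST(S') = {y}
FIRST(P) = {y}  (via S' a x)
FIRST(U) = {a, d, y}  (via S a)
FIRST(S) = {epsilon, a, d, y}  (via S' U, U, U' P)
FIRST(U') = {a, d, y}  (via S' U' x, S d, S U' x)
FIRST(S d): take FIRST of each symbol in turn, carrying on past any symbol whose FIRST contains epsilon; result {a, d, y}.

{a, d, y}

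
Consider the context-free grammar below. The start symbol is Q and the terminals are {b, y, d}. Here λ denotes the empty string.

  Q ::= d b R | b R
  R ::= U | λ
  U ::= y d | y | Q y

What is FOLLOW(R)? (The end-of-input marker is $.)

FIRST(Q): from Q::=d b R we get {d}; from Q::=b R we get {b}. So FIRST(Q) = {b, d}.
FIRST(U): from U::=y d we get {y}; from U::=y we get {y}; from U::=Q y we get {b, d}. So FIRST(U) = {b, d, y}.
FIRST(R): from R::=U we get {b, d, y}; from R::=λ we get {λ}. So FIRST(R) = {λ, b, d, y}.
FOLLOW(Q) includes $ since Q is the start symbol.
FOLLOW(Q): in U::=Q y, Q is followed by y with FIRST {y}. Thus FOLLOW(Q) = {$, y}.
FOLLOW(R): in Q::=d b R, the suffix after R is empty, so FOLLOW(R) ⊇ FOLLOW(Q) = {$, y}; in Q::=b R, the suffix after R is empty, so FOLLOW(R) ⊇ FOLLOW(Q) = {$, y}. Thus FOLLOW(R) = {$, y}.
FOLLOW(U): in R::=U, the suffix after U is empty, so FOLLOW(U) ⊇ FOLLOW(R) = {$, y}. Thus FOLLOW(U) = {$, y}.

{$, y}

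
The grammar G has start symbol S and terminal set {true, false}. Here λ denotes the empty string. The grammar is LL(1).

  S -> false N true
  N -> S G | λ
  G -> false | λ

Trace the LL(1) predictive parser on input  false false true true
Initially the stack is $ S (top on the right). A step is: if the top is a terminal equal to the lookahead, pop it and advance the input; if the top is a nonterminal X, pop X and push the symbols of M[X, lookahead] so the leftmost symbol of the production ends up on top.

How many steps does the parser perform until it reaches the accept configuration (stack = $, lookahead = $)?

9

step 1: stack=$ S  input=false false true true $  — expand S -> false N true
step 2: stack=$ true N false  input=false false true true $  — match false
step 3: stack=$ true N  input=false true true $  — expand N -> S G
step 4: stack=$ true G S  input=false true true $  — expand S -> false N true
step 5: stack=$ true G true N false  input=false true true $  — match false
step 6: stack=$ true G true N  input=true true $  — expand N -> λ
step 7: stack=$ true G true  input=true true $  — match true
step 8: stack=$ true G  input=true $  — expand G -> λ
step 9: stack=$ true  input=true $  — match true
Accept reached after 9 steps.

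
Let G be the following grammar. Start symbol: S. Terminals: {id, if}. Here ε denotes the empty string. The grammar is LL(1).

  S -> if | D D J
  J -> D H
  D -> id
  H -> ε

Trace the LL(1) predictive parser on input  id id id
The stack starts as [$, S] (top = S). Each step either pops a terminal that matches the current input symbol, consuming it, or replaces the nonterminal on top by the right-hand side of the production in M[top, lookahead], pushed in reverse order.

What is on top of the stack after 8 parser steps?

step 1: stack=$ S  input=id id id $  — expand S -> D D J
step 2: stack=$ J D D  input=id id id $  — expand D -> id
step 3: stack=$ J D id  input=id id id $  — match id
step 4: stack=$ J D  input=id id $  — expand D -> id
step 5: stack=$ J id  input=id id $  — match id
step 6: stack=$ J  input=id $  — expand J -> D H
step 7: stack=$ H D  input=id $  — expand D -> id
step 8: stack=$ H id  input=id $  — match id
Stack after step 8: $ H (top = H).

H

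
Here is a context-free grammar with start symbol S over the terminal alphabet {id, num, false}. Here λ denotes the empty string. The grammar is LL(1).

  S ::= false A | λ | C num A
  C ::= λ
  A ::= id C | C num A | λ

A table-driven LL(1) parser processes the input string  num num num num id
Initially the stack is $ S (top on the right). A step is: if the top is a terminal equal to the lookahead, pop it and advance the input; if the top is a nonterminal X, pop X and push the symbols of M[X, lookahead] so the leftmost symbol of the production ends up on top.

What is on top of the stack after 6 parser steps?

     Stack      Input                 Action
  1  $ S        num num num num id $  expand S ::= C num A
  2  $ A num C  num num num num id $  expand C ::= λ
  3  $ A num    num num num num id $  match num
  4  $ A        num num num id $      expand A ::= C num A
  5  $ A num C  num num num id $      expand C ::= λ
  6  $ A num    num num num id $      match num
Stack after step 6: $ A (top = A).

A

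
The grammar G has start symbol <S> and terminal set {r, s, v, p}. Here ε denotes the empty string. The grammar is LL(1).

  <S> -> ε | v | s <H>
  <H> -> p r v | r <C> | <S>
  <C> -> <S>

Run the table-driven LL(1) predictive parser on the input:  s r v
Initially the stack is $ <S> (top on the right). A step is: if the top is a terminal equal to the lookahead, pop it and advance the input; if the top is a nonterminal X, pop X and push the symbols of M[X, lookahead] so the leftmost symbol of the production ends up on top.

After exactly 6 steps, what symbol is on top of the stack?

v

step 1: stack=$ <S>  input=s r v $  — expand <S> -> s <H>
step 2: stack=$ <H> s  input=s r v $  — match s
step 3: stack=$ <H>  input=r v $  — expand <H> -> r <C>
step 4: stack=$ <C> r  input=r v $  — match r
step 5: stack=$ <C>  input=v $  — expand <C> -> <S>
step 6: stack=$ <S>  input=v $  — expand <S> -> v
Stack after step 6: $ v (top = v).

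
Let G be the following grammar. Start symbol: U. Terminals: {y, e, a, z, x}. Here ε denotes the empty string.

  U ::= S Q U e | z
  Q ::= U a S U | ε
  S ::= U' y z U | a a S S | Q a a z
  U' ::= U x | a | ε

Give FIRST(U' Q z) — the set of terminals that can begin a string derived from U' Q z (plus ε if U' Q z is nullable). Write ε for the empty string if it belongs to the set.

{a, y, z}

FIRST(U): from U::=S Q U e we get {a, y, z}; from U::=z we get {z}. So FIRST(U) = {a, y, z}.
FIRST(Q): from Q::=U a S U we get {a, y, z}; from Q::=ε we get {ε}. So FIRST(Q) = {ε, a, y, z}.
FIRST(U'): from U'::=U x we get {a, y, z}; from U'::=a we get {a}; from U'::=ε we get {ε}. So FIRST(U') = {ε, a, y, z}.
FIRST(S): from S::=U' y z U we get {a, y, z}; from S::=a a S S we get {a}; from S::=Q a a z we get {a, y, z}. So FIRST(S) = {a, y, z}.
FIRST(U' Q z): take FIRST of each symbol in turn, carrying on past any symbol whose FIRST contains ε; result {a, y, z}.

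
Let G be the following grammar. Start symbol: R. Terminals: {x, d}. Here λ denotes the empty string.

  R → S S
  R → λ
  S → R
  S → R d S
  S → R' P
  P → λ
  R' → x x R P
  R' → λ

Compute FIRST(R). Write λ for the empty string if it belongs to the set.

FIRST(P): from P→λ we get {λ}. So FIRST(P) = {λ}.
FIRST(R'): from R'→x x R P we get {x}; from R'→λ we get {λ}. So FIRST(R') = {λ, x}.
FIRST(R): from R→S S we get {λ, d, x}; from R→λ we get {λ}. So FIRST(R) = {λ, d, x}.
FIRST(S): from S→R we get {λ, d, x}; from S→R d S we get {d, x}; from S→R' P we get {λ, x}. So FIRST(S) = {λ, d, x}.

{λ, d, x}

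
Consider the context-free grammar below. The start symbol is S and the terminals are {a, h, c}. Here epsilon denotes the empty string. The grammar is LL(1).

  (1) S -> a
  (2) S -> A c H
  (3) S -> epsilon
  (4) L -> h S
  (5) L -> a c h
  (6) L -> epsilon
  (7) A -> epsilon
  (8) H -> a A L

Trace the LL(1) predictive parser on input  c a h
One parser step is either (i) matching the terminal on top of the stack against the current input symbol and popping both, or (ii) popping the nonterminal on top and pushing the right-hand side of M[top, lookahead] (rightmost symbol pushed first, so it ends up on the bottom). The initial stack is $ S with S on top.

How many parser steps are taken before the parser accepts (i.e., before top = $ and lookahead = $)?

     Stack    Input    Action
  1  $ S      c a h $  expand S -> A c H
  2  $ H c A  c a h $  expand A -> epsilon
  3  $ H c    c a h $  match c
  4  $ H      a h $    expand H -> a A L
  5  $ L A a  a h $    match a
  6  $ L A    h $      expand A -> epsilon
  7  $ L      h $      expand L -> h S
  8  $ S h    h $      match h
  9  $ S      $        expand S -> epsilon
Accept reached after 9 steps.

9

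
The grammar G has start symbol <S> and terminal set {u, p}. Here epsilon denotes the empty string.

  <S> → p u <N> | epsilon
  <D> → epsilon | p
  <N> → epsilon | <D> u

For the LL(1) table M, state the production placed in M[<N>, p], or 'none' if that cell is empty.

<N> → <D> u

FIRST(<S>): from <S>→p u <N> we get {p}; from <S>→epsilon we get {epsilon}. So FIRST(<S>) = {epsilon, p}.
FIRST(<D>): from <D>→epsilon we get {epsilon}; from <D>→p we get {p}. So FIRST(<D>) = {epsilon, p}.
FIRST(<N>): from <N>→epsilon we get {epsilon}; from <N>→<D> u we get {p, u}. So FIRST(<N>) = {epsilon, p, u}.
FOLLOW(<S>) includes $ since <S> is the start symbol.
FOLLOW(<S>): <S> appears on no right-hand side. Thus FOLLOW(<S>) = {$}.
FOLLOW(<N>): in <S>→p u <N>, the suffix after <N> is empty, so FOLLOW(<N>) ⊇ FOLLOW(<S>) = {$}. Thus FOLLOW(<N>) = {$}.
For <N> → epsilon: FIRST(epsilon) = {epsilon}, so it goes in M[<N>, t] for t ∈ {}; since epsilon ∈ FIRST, also for every t ∈ FOLLOW(<N>) = {$}.
For <N> → <D> u: FIRST(<D> u) = {p, u}, so it goes in M[<N>, t] for t ∈ {p, u}.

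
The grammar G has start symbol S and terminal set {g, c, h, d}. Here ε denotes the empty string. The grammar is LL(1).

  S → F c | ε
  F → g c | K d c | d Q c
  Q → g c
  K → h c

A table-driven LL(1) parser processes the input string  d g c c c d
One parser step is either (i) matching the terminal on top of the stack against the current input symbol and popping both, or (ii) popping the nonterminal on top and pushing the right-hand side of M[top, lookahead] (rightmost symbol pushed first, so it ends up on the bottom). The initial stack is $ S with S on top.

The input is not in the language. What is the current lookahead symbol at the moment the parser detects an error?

d

step 1: stack=$ S  input=d g c c c d $  — expand S → F c
step 2: stack=$ c F  input=d g c c c d $  — expand F → d Q c
step 3: stack=$ c c Q d  input=d g c c c d $  — match d
step 4: stack=$ c c Q  input=g c c c d $  — expand Q → g c
step 5: stack=$ c c c g  input=g c c c d $  — match g
step 6: stack=$ c c c  input=c c c d $  — match c
step 7: stack=$ c c  input=c c d $  — match c
step 8: stack=$ c  input=c d $  — match c
step 9: stack=$  input=d $  — error: stack empty but input remains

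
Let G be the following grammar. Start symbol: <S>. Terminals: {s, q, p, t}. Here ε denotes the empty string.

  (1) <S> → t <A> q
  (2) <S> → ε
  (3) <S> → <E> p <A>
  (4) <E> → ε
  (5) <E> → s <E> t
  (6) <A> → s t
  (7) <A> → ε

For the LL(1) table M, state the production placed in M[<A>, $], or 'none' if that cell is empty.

<A> → ε

FIRST(<E>): from <E>→ε we get {ε}; from <E>→s <E> t we get {s}. So FIRST(<E>) = {ε, s}.
FIRST(<A>): from <A>→s t we get {s}; from <A>→ε we get {ε}. So FIRST(<A>) = {ε, s}.
FIRST(<S>): from <S>→t <A> q we get {t}; from <S>→ε we get {ε}; from <S>→<E> p <A> we get {p, s}. So FIRST(<S>) = {ε, p, s, t}.
FOLLOW(<S>) includes $ since <S> is the start symbol.
FOLLOW(<S>): <S> appears on no right-hand side. Thus FOLLOW(<S>) = {$}.
FOLLOW(<A>): in <S>→t <A> q, <A> is followed by q with FIRST {q}; in <S>→<E> p <A>, the suffix after <A> is empty, so FOLLOW(<A>) ⊇ FOLLOW(<S>) = {$}. Thus FOLLOW(<A>) = {$, q}.
For <A> → s t: FIRST(s t) = {s}, so it goes in M[<A>, t] for t ∈ {s}.
For <A> → ε: FIRST(ε) = {ε}, so it goes in M[<A>, t] for t ∈ {}; since ε ∈ FIRST, also for every t ∈ FOLLOW(<A>) = {$, q}.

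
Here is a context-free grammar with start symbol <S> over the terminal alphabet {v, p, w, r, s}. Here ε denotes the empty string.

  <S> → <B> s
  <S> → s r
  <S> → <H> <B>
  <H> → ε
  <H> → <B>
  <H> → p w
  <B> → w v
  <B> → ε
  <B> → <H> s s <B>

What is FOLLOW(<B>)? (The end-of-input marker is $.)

FIRST(<S>) = {ε, p, s, w}  (via <B> s, <H> <B>)
FIRST(<H>) = {ε, p, s, w}  (via <B>)
FIRST(<B>) = {ε, p, s, w}  (via <H> s s <B>)
FOLLOW(<S>) includes $ since <S> is the start symbol.
FOLLOW(<S>): <S> appears on no right-hand side. Thus FOLLOW(<S>) = {$}.
FOLLOW(<H>): in <S>→<H> <B>, <H> is followed by <B> with FIRST {ε, p, s, w}; in <S>→<H> <B>, the suffix after <H> is nullable, so FOLLOW(<H>) ⊇ FOLLOW(<S>) = {$}; in <B>→<H> s s <B>, <H> is followed by s s <B> with FIRST {s}. Thus FOLLOW(<H>) = {$, p, s, w}.
FOLLOW(<B>): in <S>→<B> s, <B> is followed by s with FIRST {s}; in <S>→<H> <B>, the suffix after <B> is empty, so FOLLOW(<B>) ⊇ FOLLOW(<S>) = {$}; in <H>→<B>, the suffix after <B> is empty, so FOLLOW(<B>) ⊇ FOLLOW(<H>) = {$, p, s, w}; in <B>→<H> s s <B>, the suffix after <B> is empty (adds nothing new). Thus FOLLOW(<B>) = {$, p, s, w}.

{$, p, s, w}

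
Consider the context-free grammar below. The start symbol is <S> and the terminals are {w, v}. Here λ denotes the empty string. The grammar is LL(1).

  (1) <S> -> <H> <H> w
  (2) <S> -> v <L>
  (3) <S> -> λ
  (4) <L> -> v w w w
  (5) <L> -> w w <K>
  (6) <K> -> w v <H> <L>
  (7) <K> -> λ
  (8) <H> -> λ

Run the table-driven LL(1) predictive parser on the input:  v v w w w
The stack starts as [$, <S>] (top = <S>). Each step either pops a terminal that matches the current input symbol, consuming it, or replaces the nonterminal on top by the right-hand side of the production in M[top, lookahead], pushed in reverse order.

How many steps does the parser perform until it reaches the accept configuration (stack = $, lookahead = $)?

7

step 1: stack=$ <S>  input=v v w w w $  — expand <S> -> v <L>
step 2: stack=$ <L> v  input=v v w w w $  — match v
step 3: stack=$ <L>  input=v w w w $  — expand <L> -> v w w w
step 4: stack=$ w w w v  input=v w w w $  — match v
step 5: stack=$ w w w  input=w w w $  — match w
step 6: stack=$ w w  input=w w $  — match w
step 7: stack=$ w  input=w $  — match w
Accept reached after 7 steps.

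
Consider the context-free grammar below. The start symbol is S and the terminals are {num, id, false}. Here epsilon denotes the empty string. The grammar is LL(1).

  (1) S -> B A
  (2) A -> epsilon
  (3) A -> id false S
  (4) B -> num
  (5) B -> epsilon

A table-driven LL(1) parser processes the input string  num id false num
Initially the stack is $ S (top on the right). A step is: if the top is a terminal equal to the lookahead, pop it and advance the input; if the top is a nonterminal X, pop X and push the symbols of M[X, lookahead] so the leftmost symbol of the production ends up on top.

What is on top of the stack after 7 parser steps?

B

step 1: stack=$ S  input=num id false num $  — expand S -> B A
step 2: stack=$ A B  input=num id false num $  — expand B -> num
step 3: stack=$ A num  input=num id false num $  — match num
step 4: stack=$ A  input=id false num $  — expand A -> id false S
step 5: stack=$ S false id  input=id false num $  — match id
step 6: stack=$ S false  input=false num $  — match false
step 7: stack=$ S  input=num $  — expand S -> B A
Stack after step 7: $ A B (top = B).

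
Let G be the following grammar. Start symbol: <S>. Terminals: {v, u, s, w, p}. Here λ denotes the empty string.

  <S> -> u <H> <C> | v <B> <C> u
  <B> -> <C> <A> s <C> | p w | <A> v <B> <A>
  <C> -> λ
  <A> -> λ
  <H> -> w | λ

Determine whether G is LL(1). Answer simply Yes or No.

FIRST(<S>) = {u, v}
FIRST(<B>) = {p, s, v}
FIRST(<C>) = {λ}
FIRST(<A>) = {λ}
FIRST(<H>) = {λ, w}
FOLLOW(<S>) = {$}
FOLLOW(<B>) = {u}
FOLLOW(<C>) = {$, s, u}
FOLLOW(<A>) = {s, u, v}
FOLLOW(<H>) = {$}
Each cell of M receives at most one production.

Yes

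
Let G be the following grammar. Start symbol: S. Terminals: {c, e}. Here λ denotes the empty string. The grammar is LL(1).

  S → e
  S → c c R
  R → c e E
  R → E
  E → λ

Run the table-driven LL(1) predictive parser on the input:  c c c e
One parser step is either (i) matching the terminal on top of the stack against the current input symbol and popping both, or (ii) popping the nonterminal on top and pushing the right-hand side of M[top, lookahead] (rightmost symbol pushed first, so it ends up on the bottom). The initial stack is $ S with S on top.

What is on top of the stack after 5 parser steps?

e

     Stack    Input      Action
  1  $ S      c c c e $  expand S → c c R
  2  $ R c c  c c c e $  match c
  3  $ R c    c c e $    match c
  4  $ R      c e $      expand R → c e E
  5  $ E e c  c e $      match c
Stack after step 5: $ E e (top = e).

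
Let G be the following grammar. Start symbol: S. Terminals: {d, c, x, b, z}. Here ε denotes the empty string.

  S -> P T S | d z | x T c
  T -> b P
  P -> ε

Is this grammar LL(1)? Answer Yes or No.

Yes

FIRST(S) = {b, d, x}
FIRST(T) = {b}
FIRST(P) = {ε}
FOLLOW(S) = {$}
FOLLOW(T) = {b, c, d, x}
FOLLOW(P) = {b, c, d, x}
Each cell of M receives at most one production.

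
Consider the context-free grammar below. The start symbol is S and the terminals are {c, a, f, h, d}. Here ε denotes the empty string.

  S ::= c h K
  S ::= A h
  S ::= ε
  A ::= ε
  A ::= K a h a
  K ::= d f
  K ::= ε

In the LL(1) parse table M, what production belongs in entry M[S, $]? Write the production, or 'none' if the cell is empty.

S ::= ε

FIRST(K): from K::=d f we get {d}; from K::=ε we get {ε}. So FIRST(K) = {ε, d}.
FIRST(A): from A::=ε we get {ε}; from A::=K a h a we get {a, d}. So FIRST(A) = {ε, a, d}.
FIRST(S): from S::=c h K we get {c}; from S::=A h we get {a, d, h}; from S::=ε we get {ε}. So FIRST(S) = {ε, a, c, d, h}.
FOLLOW(S) includes $ since S is the start symbol.
FOLLOW(S): S appears on no right-hand side. Thus FOLLOW(S) = {$}.
For S ::= c h K: FIRST(c h K) = {c}, so it goes in M[S, t] for t ∈ {c}.
For S ::= A h: FIRST(A h) = {a, d, h}, so it goes in M[S, t] for t ∈ {a, d, h}.
For S ::= ε: FIRST(ε) = {ε}, so it goes in M[S, t] for t ∈ {}; since ε ∈ FIRST, also for every t ∈ FOLLOW(S) = {$}.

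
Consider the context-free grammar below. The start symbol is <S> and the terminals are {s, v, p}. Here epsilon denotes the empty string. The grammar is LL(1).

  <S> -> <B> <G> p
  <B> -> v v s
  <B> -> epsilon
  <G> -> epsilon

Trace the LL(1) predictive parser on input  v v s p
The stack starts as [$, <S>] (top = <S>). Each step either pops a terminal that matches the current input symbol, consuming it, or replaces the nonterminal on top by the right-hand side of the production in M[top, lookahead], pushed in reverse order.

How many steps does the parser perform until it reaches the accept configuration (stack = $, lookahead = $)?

7

step 1: stack=$ <S>  input=v v s p $  — expand <S> -> <B> <G> p
step 2: stack=$ p <G> <B>  input=v v s p $  — expand <B> -> v v s
step 3: stack=$ p <G> s v v  input=v v s p $  — match v
step 4: stack=$ p <G> s v  input=v s p $  — match v
step 5: stack=$ p <G> s  input=s p $  — match s
step 6: stack=$ p <G>  input=p $  — expand <G> -> epsilon
step 7: stack=$ p  input=p $  — match p
Accept reached after 7 steps.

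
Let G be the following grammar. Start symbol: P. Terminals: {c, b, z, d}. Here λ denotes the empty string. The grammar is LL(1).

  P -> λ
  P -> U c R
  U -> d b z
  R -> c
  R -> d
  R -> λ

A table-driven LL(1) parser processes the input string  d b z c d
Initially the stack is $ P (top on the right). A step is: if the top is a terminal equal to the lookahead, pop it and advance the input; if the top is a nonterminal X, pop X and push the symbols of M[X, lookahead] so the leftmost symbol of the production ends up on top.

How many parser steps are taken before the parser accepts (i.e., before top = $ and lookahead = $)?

8

     Stack        Input        Action
  1  $ P          d b z c d $  expand P -> U c R
  2  $ R c U      d b z c d $  expand U -> d b z
  3  $ R c z b d  d b z c d $  match d
  4  $ R c z b    b z c d $    match b
  5  $ R c z      z c d $      match z
  6  $ R c        c d $        match c
  7  $ R          d $          expand R -> d
  8  $ d          d $          match d
Accept reached after 8 steps.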